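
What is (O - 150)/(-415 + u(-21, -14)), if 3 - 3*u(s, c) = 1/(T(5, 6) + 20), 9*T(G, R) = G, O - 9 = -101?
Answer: 370/633 ≈ 0.58452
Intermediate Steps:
O = -92 (O = 9 - 101 = -92)
T(G, R) = G/9
u(s, c) = 182/185 (u(s, c) = 1 - 1/(3*((⅑)*5 + 20)) = 1 - 1/(3*(5/9 + 20)) = 1 - 1/(3*185/9) = 1 - ⅓*9/185 = 1 - 3/185 = 182/185)
(O - 150)/(-415 + u(-21, -14)) = (-92 - 150)/(-415 + 182/185) = -242/(-76593/185) = -242*(-185/76593) = 370/633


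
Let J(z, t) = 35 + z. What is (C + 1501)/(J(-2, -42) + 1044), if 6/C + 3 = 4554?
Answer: 2277019/1633809 ≈ 1.3937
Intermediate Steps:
C = 2/1517 (C = 6/(-3 + 4554) = 6/4551 = 6*(1/4551) = 2/1517 ≈ 0.0013184)
(C + 1501)/(J(-2, -42) + 1044) = (2/1517 + 1501)/((35 - 2) + 1044) = 2277019/(1517*(33 + 1044)) = (2277019/1517)/1077 = (2277019/1517)*(1/1077) = 2277019/1633809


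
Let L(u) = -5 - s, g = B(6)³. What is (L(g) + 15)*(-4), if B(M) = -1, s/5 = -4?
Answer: -120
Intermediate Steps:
s = -20 (s = 5*(-4) = -20)
g = -1 (g = (-1)³ = -1)
L(u) = 15 (L(u) = -5 - 1*(-20) = -5 + 20 = 15)
(L(g) + 15)*(-4) = (15 + 15)*(-4) = 30*(-4) = -120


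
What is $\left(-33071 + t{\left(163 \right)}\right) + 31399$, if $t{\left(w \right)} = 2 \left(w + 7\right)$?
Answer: $-1332$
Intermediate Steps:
$t{\left(w \right)} = 14 + 2 w$ ($t{\left(w \right)} = 2 \left(7 + w\right) = 14 + 2 w$)
$\left(-33071 + t{\left(163 \right)}\right) + 31399 = \left(-33071 + \left(14 + 2 \cdot 163\right)\right) + 31399 = \left(-33071 + \left(14 + 326\right)\right) + 31399 = \left(-33071 + 340\right) + 31399 = -32731 + 31399 = -1332$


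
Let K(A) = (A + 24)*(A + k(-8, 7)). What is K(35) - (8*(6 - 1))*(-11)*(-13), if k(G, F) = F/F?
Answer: -3596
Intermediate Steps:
k(G, F) = 1
K(A) = (1 + A)*(24 + A) (K(A) = (A + 24)*(A + 1) = (24 + A)*(1 + A) = (1 + A)*(24 + A))
K(35) - (8*(6 - 1))*(-11)*(-13) = (24 + 35² + 25*35) - (8*(6 - 1))*(-11)*(-13) = (24 + 1225 + 875) - (8*5)*(-11)*(-13) = 2124 - 40*(-11)*(-13) = 2124 - (-440)*(-13) = 2124 - 1*5720 = 2124 - 5720 = -3596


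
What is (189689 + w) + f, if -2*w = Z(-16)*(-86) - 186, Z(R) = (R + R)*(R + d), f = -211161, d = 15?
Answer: -20003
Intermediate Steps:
Z(R) = 2*R*(15 + R) (Z(R) = (R + R)*(R + 15) = (2*R)*(15 + R) = 2*R*(15 + R))
w = 1469 (w = -((2*(-16)*(15 - 16))*(-86) - 186)/2 = -((2*(-16)*(-1))*(-86) - 186)/2 = -(32*(-86) - 186)/2 = -(-2752 - 186)/2 = -1/2*(-2938) = 1469)
(189689 + w) + f = (189689 + 1469) - 211161 = 191158 - 211161 = -20003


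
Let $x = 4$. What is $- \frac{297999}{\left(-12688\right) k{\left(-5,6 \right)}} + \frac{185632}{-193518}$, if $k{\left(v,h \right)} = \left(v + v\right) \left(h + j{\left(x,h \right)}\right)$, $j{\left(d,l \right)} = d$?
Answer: $- \frac{11276848157}{9443678400} \approx -1.1941$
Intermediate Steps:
$k{\left(v,h \right)} = 2 v \left(4 + h\right)$ ($k{\left(v,h \right)} = \left(v + v\right) \left(h + 4\right) = 2 v \left(4 + h\right)$)
$- \frac{297999}{\left(-12688\right) k{\left(-5,6 \right)}} + \frac{185632}{-193518} = - \frac{297999}{\left(-12688\right) 2 \left(-5\right) \left(4 + 6\right)} + \frac{185632}{-193518} = - \frac{297999}{\left(-12688\right) 2 \left(-5\right) 10} + 185632 \left(- \frac{1}{193518}\right) = - \frac{297999}{\left(-12688\right) \left(-100\right)} - \frac{92816}{96759} = - \frac{297999}{1268800} - \frac{92816}{96759} = \left(-297999\right) \frac{1}{1268800} - \frac{92816}{96759} = - \frac{22923}{97600} - \frac{92816}{96759} = - \frac{11276848157}{9443678400}$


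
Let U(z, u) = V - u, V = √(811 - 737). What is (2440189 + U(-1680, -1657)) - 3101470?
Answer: -659624 + √74 ≈ -6.5962e+5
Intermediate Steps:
V = √74 ≈ 8.6023
U(z, u) = √74 - u
(2440189 + U(-1680, -1657)) - 3101470 = (2440189 + (√74 - 1*(-1657))) - 3101470 = (2440189 + (√74 + 1657)) - 3101470 = (2440189 + (1657 + √74)) - 3101470 = (2441846 + √74) - 3101470 = -659624 + √74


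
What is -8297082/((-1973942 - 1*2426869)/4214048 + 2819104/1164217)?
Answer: -40706034557929826112/6756340593005 ≈ -6.0249e+6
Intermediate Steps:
-8297082/((-1973942 - 1*2426869)/4214048 + 2819104/1164217) = -8297082/((-1973942 - 2426869)*(1/4214048) + 2819104*(1/1164217)) = -8297082/(-4400811*1/4214048 + 2819104/1164217) = -8297082/(-4400811/4214048 + 2819104/1164217) = -8297082/6756340593005/4906066320416 = -8297082*4906066320416/6756340593005 = -40706034557929826112/6756340593005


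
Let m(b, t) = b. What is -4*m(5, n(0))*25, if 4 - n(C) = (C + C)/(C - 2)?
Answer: -500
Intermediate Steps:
n(C) = 4 - 2*C/(-2 + C) (n(C) = 4 - (C + C)/(C - 2) = 4 - 2*C/(-2 + C))
-4*m(5, n(0))*25 = -4*5*25 = -20*25 = -500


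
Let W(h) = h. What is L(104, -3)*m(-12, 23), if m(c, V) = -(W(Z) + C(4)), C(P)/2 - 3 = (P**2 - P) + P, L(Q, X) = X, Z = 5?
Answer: 129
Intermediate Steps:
C(P) = 6 + 2*P**2 (C(P) = 6 + 2*((P**2 - P) + P) = 6 + 2*P**2)
m(c, V) = -43 (m(c, V) = -(5 + (6 + 2*4**2)) = -(5 + (6 + 2*16)) = -(5 + (6 + 32)) = -(5 + 38) = -1*43 = -43)
L(104, -3)*m(-12, 23) = -3*(-43) = 129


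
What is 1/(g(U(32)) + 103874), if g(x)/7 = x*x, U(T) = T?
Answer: 1/111042 ≈ 9.0056e-6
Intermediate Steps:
g(x) = 7*x² (g(x) = 7*(x*x) = 7*x²)
1/(g(U(32)) + 103874) = 1/(7*32² + 103874) = 1/(7*1024 + 103874) = 1/(7168 + 103874) = 1/111042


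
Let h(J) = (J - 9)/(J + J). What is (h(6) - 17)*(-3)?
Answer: 207/4 ≈ 51.750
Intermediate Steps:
h(J) = (-9 + J)/(2*J) (h(J) = (-9 + J)/((2*J)) = (-9 + J)*(1/(2*J)) = (-9 + J)/(2*J))
(h(6) - 17)*(-3) = ((½)*(-9 + 6)/6 - 17)*(-3) = ((½)*(⅙)*(-3) - 17)*(-3) = (-¼ - 17)*(-3) = -69/4*(-3) = 207/4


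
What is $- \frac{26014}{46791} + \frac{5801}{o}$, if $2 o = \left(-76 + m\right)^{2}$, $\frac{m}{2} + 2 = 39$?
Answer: $\frac{271382563}{93582} \approx 2899.9$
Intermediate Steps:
$m = 74$ ($m = -4 + 2 \cdot 39 = -4 + 78 = 74$)
$o = 2$ ($o = \frac{\left(-76 + 74\right)^{2}}{2} = \frac{\left(-2\right)^{2}}{2} = \frac{1}{2} \cdot 4 = 2$)
$- \frac{26014}{46791} + \frac{5801}{o} = - \frac{26014}{46791} + \frac{5801}{2} = \frac{271382563}{93582}$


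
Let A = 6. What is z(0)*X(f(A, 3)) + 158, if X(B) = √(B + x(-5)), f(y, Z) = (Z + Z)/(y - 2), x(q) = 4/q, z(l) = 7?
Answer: 158 + 7*√70/10 ≈ 163.86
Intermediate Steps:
f(y, Z) = 2*Z/(-2 + y) (f(y, Z) = (2*Z)/(-2 + y) = 2*Z/(-2 + y))
X(B) = √(-⅘ + B) (X(B) = √(B + 4/(-5)) = √(B + 4*(-⅕)) = √(B - ⅘) = √(-⅘ + B))
z(0)*X(f(A, 3)) + 158 = 7*(√(-20 + 25*(2*3/(-2 + 6)))/5) + 158 = 7*(√(-20 + 25*(2*3/4))/5) + 158 = 7*(√(-20 + 25*(2*3*(¼)))/5) + 158 = 7*(√(-20 + 25*(3/2))/5) + 158 = 7*(√(-20 + 75/2)/5) + 158 = 7*(√(35/2)/5) + 158 = 7*((√70/2)/5) + 158 = 7*(√70/10) + 158 = 7*√70/10 + 158 = 158 + 7*√70/10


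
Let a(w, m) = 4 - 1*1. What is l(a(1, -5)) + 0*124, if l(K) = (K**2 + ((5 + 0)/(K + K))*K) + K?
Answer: 29/2 ≈ 14.500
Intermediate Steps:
a(w, m) = 3 (a(w, m) = 4 - 1 = 3)
l(K) = 5/2 + K + K**2 (l(K) = (K**2 + (5/((2*K)))*K) + K = (K**2 + (5*(1/(2*K)))*K) + K = (K**2 + (5/(2*K))*K) + K = (K**2 + 5/2) + K = (5/2 + K**2) + K = 5/2 + K + K**2)
l(a(1, -5)) + 0*124 = (5/2 + 3 + 3**2) + 0*124 = (5/2 + 3 + 9) + 0 = 29/2 + 0 = 29/2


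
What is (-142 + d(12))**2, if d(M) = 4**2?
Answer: 15876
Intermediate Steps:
d(M) = 16
(-142 + d(12))**2 = (-142 + 16)**2 = (-126)**2 = 15876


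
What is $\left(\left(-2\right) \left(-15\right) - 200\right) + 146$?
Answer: $-24$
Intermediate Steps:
$\left(\left(-2\right) \left(-15\right) - 200\right) + 146 = \left(30 - 200\right) + 146 = -170 + 146 = -24$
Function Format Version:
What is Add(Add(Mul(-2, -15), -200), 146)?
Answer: -24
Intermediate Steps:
Add(Add(Mul(-2, -15), -200), 146) = Add(Add(30, -200), 146) = Add(-170, 146) = -24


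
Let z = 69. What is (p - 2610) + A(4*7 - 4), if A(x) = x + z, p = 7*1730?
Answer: 9593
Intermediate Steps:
p = 12110
A(x) = 69 + x (A(x) = x + 69 = 69 + x)
(p - 2610) + A(4*7 - 4) = (12110 - 2610) + (69 + (4*7 - 4)) = 9500 + (69 + (28 - 4)) = 9500 + (69 + 24) = 9500 + 93 = 9593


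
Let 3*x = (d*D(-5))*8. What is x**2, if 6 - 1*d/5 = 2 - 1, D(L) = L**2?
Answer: 25000000/9 ≈ 2.7778e+6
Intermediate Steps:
d = 25 (d = 30 - 5*(2 - 1) = 30 - 5*1 = 30 - 5 = 25)
x = 5000/3 (x = ((25*(-5)**2)*8)/3 = ((25*25)*8)/3 = (625*8)/3 = (1/3)*5000 = 5000/3 ≈ 1666.7)
x**2 = (5000/3)**2 = 25000000/9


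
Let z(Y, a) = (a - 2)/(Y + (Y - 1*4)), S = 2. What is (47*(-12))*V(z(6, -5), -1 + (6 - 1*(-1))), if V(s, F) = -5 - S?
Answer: 3948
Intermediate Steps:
z(Y, a) = (-2 + a)/(-4 + 2*Y) (z(Y, a) = (-2 + a)/(Y + (Y - 4)) = (-2 + a)/(Y + (-4 + Y)) = (-2 + a)/(-4 + 2*Y))
V(s, F) = -7 (V(s, F) = -5 - 1*2 = -5 - 2 = -7)
(47*(-12))*V(z(6, -5), -1 + (6 - 1*(-1))) = (47*(-12))*(-7) = -564*(-7) = 3948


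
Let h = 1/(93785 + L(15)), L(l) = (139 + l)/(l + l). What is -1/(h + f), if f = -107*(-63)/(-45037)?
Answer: 63360393524/9482913777 ≈ 6.6815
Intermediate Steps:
L(l) = (139 + l)/(2*l) (L(l) = (139 + l)/((2*l)) = (139 + l)*(1/(2*l)) = (139 + l)/(2*l))
h = 15/1406852 (h = 1/(93785 + (½)*(139 + 15)/15) = 1/(93785 + (½)*(1/15)*154) = 1/(93785 + 77/15) = 1/(1406852/15) = 15/1406852 ≈ 1.0662e-5)
f = -6741/45037 (f = 6741*(-1/45037) = -6741/45037 ≈ -0.14968)
-1/(h + f) = -1/(15/1406852 - 6741/45037) = -1/(-9482913777/63360393524) = -1*(-63360393524/9482913777) = 63360393524/9482913777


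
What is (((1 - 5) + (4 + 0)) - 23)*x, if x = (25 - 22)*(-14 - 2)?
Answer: 1104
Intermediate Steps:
x = -48 (x = 3*(-16) = -48)
(((1 - 5) + (4 + 0)) - 23)*x = (((1 - 5) + (4 + 0)) - 23)*(-48) = ((-4 + 4) - 23)*(-48) = (0 - 23)*(-48) = -23*(-48) = 1104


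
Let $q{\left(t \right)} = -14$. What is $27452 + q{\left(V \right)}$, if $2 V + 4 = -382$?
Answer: $27438$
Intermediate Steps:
$V = -193$ ($V = -2 + \frac{1}{2} \left(-382\right) = -2 - 191 = -193$)
$27452 + q{\left(V \right)} = 27452 - 14 = 27438$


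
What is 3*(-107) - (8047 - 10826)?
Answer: 2458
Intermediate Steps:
3*(-107) - (8047 - 10826) = -321 - 1*(-2779) = -321 + 2779 = 2458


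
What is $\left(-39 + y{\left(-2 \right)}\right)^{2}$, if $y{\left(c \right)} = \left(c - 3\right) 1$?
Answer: $1936$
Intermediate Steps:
$y{\left(c \right)} = -3 + c$ ($y{\left(c \right)} = \left(-3 + c\right) 1 = -3 + c$)
$\left(-39 + y{\left(-2 \right)}\right)^{2} = \left(-39 - 5\right)^{2} = \left(-44\right)^{2} = 1936$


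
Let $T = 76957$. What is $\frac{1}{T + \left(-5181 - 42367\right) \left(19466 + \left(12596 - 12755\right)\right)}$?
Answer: $- \frac{1}{917932279} \approx -1.0894 \cdot 10^{-9}$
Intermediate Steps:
$\frac{1}{T + \left(-5181 - 42367\right) \left(19466 + \left(12596 - 12755\right)\right)} = \frac{1}{76957 + \left(-5181 - 42367\right) \left(19466 + \left(12596 - 12755\right)\right)} = \frac{1}{76957 - 47548 \left(19466 + \left(12596 - 12755\right)\right)} = \frac{1}{76957 - 47548 \left(19466 - 159\right)} = \frac{1}{76957 - 918009236} = \frac{1}{-917932279} = - \frac{1}{917932279}$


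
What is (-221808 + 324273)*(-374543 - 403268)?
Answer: -79698404115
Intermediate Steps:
(-221808 + 324273)*(-374543 - 403268) = 102465*(-777811) = -79698404115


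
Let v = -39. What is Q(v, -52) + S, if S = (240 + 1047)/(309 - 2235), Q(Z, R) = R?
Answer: -11271/214 ≈ -52.668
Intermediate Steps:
S = -143/214 (S = 1287/(-1926) = 1287*(-1/1926) = -143/214 ≈ -0.66822)
Q(v, -52) + S = -52 - 143/214 = -11271/214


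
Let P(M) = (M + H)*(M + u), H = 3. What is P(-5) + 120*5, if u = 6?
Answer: 598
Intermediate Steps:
P(M) = (3 + M)*(6 + M) (P(M) = (M + 3)*(M + 6) = (3 + M)*(6 + M))
P(-5) + 120*5 = (18 + (-5)² + 9*(-5)) + 120*5 = (18 + 25 - 45) + 600 = -2 + 600 = 598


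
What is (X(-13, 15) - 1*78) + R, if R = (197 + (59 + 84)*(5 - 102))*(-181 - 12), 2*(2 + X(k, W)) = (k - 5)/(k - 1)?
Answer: 36946037/14 ≈ 2.6390e+6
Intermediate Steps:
X(k, W) = -2 + (-5 + k)/(2*(-1 + k)) (X(k, W) = -2 + ((k - 5)/(k - 1))/2 = -2 + ((-5 + k)/(-1 + k))/2 = -2 + (-5 + k)/(2*(-1 + k)))
R = 2639082 (R = (197 + 143*(-97))*(-193) = (197 - 13871)*(-193) = -13674*(-193) = 2639082)
(X(-13, 15) - 1*78) + R = ((-1 - 3*(-13))/(2*(-1 - 13)) - 1*78) + 2639082 = ((½)*(-1 + 39)/(-14) - 78) + 2639082 = ((½)*(-1/14)*38 - 78) + 2639082 = (-19/14 - 78) + 2639082 = -1111/14 + 2639082 = 36946037/14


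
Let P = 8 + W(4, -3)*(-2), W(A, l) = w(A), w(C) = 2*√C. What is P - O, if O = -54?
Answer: 54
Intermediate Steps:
W(A, l) = 2*√A
P = 0 (P = 8 + (2*√4)*(-2) = 8 + (2*2)*(-2) = 8 + 4*(-2) = 8 - 8 = 0)
P - O = 0 - 1*(-54) = 0 + 54 = 54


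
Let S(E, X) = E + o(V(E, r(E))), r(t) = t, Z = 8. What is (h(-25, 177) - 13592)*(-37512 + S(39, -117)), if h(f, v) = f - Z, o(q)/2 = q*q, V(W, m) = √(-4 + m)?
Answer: 509615875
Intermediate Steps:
o(q) = 2*q² (o(q) = 2*(q*q) = 2*q²)
h(f, v) = -8 + f (h(f, v) = f - 1*8 = f - 8 = -8 + f)
S(E, X) = -8 + 3*E (S(E, X) = E + 2*(√(-4 + E))² = E + 2*(-4 + E) = E + (-8 + 2*E) = -8 + 3*E)
(h(-25, 177) - 13592)*(-37512 + S(39, -117)) = ((-8 - 25) - 13592)*(-37512 + (-8 + 3*39)) = (-33 - 13592)*(-37512 + (-8 + 117)) = -13625*(-37512 + 109) = -13625*(-37403) = 509615875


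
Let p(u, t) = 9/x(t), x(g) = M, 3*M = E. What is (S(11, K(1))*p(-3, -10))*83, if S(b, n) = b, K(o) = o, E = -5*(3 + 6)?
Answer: -2739/5 ≈ -547.80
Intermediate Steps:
E = -45 (E = -5*9 = -45)
M = -15 (M = (⅓)*(-45) = -15)
x(g) = -15
p(u, t) = -⅗ (p(u, t) = 9/(-15) = 9*(-1/15) = -⅗)
(S(11, K(1))*p(-3, -10))*83 = (11*(-⅗))*83 = -33/5*83 = -2739/5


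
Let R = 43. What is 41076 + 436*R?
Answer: 59824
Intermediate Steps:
41076 + 436*R = 41076 + 436*43 = 41076 + 18748 = 59824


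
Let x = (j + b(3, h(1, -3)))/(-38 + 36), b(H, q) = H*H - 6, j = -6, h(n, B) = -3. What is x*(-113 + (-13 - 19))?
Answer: -435/2 ≈ -217.50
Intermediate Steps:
b(H, q) = -6 + H² (b(H, q) = H² - 6 = -6 + H²)
x = 3/2 (x = (-6 + (-6 + 3²))/(-38 + 36) = (-6 + (-6 + 9))/(-2) = (-6 + 3)*(-½) = -3*(-½) = 3/2 ≈ 1.5000)
x*(-113 + (-13 - 19)) = 3*(-113 + (-13 - 19))/2 = 3*(-113 - 32)/2 = (3/2)*(-145) = -435/2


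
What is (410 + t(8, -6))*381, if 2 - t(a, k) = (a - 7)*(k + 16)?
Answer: 153162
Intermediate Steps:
t(a, k) = 2 - (-7 + a)*(16 + k) (t(a, k) = 2 - (a - 7)*(k + 16) = 2 - (-7 + a)*(16 + k))
(410 + t(8, -6))*381 = (410 + (114 - 16*8 + 7*(-6) - 1*8*(-6)))*381 = (410 + (114 - 128 - 42 + 48))*381 = (410 - 8)*381 = 402*381 = 153162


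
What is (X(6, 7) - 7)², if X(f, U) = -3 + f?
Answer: 16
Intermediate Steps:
(X(6, 7) - 7)² = ((-3 + 6) - 7)² = (3 - 7)² = (-4)² = 16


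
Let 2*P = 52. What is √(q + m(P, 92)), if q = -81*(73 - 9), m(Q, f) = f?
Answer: 2*I*√1273 ≈ 71.358*I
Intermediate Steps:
P = 26 (P = (½)*52 = 26)
q = -5184 (q = -81*64 = -5184)
√(q + m(P, 92)) = √(-5184 + 92) = √(-5092) = 2*I*√1273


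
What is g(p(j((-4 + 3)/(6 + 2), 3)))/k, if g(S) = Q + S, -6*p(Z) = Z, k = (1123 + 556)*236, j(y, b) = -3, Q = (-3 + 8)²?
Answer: 51/792488 ≈ 6.4354e-5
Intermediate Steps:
Q = 25 (Q = 5² = 25)
k = 396244 (k = 1679*236 = 396244)
p(Z) = -Z/6
g(S) = 25 + S
g(p(j((-4 + 3)/(6 + 2), 3)))/k = (25 - ⅙*(-3))/396244 = (25 + ½)*(1/396244) = (51/2)*(1/396244) = 51/792488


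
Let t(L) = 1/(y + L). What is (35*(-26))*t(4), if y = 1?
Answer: -182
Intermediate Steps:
t(L) = 1/(1 + L)
(35*(-26))*t(4) = (35*(-26))/(1 + 4) = -910/5 = -910*⅕ = -182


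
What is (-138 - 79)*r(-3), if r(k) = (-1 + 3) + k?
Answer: 217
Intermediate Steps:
r(k) = 2 + k
(-138 - 79)*r(-3) = (-138 - 79)*(2 - 3) = -217*(-1) = 217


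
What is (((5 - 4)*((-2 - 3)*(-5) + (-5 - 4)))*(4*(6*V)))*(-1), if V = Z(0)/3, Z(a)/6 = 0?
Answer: 0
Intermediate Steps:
Z(a) = 0 (Z(a) = 6*0 = 0)
V = 0 (V = 0/3 = 0*(⅓) = 0)
(((5 - 4)*((-2 - 3)*(-5) + (-5 - 4)))*(4*(6*V)))*(-1) = (((5 - 4)*((-2 - 3)*(-5) + (-5 - 4)))*(4*(6*0)))*(-1) = ((1*(-5*(-5) - 9))*(4*0))*(-1) = ((1*(25 - 9))*0)*(-1) = ((1*16)*0)*(-1) = (16*0)*(-1) = 0*(-1) = 0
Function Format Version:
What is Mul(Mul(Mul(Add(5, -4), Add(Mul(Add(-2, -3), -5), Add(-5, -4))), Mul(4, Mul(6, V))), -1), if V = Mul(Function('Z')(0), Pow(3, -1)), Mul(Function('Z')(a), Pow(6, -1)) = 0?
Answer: 0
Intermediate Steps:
Function('Z')(a) = 0 (Function('Z')(a) = Mul(6, 0) = 0)
V = 0 (V = Mul(0, Pow(3, -1)) = Mul(0, Rational(1, 3)) = 0)
Mul(Mul(Mul(Add(5, -4), Add(Mul(Add(-2, -3), -5), Add(-5, -4))), Mul(4, Mul(6, V))), -1) = Mul(Mul(Mul(Add(5, -4), Add(Mul(Add(-2, -3), -5), Add(-5, -4))), Mul(4, Mul(6, 0))), -1) = Mul(Mul(Mul(1, Add(Mul(-5, -5), -9)), Mul(4, 0)), -1) = Mul(Mul(Mul(1, Add(25, -9)), 0), -1) = Mul(Mul(Mul(1, 16), 0), -1) = Mul(Mul(16, 0), -1) = Mul(0, -1) = 0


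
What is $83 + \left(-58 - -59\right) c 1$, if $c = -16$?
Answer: $67$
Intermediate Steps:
$83 + \left(-58 - -59\right) c 1 = 83 + \left(-58 - -59\right) \left(\left(-16\right) 1\right) = 83 + \left(-58 + 59\right) \left(-16\right) = 83 + 1 \left(-16\right) = 83 - 16 = 67$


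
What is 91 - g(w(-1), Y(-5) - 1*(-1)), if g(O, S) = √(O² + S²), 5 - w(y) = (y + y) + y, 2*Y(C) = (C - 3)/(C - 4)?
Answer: 91 - √5353/9 ≈ 82.871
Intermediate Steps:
Y(C) = (-3 + C)/(2*(-4 + C)) (Y(C) = ((C - 3)/(C - 4))/2 = ((-3 + C)/(-4 + C))/2 = (-3 + C)/(2*(-4 + C)))
w(y) = 5 - 3*y (w(y) = 5 - ((y + y) + y) = 5 - (2*y + y) = 5 - 3*y)
91 - g(w(-1), Y(-5) - 1*(-1)) = 91 - √((5 - 3*(-1))² + ((-3 - 5)/(2*(-4 - 5)) - 1*(-1))²) = 91 - √((5 + 3)² + ((½)*(-8)/(-9) + 1)²) = 91 - √(8² + ((½)*(-⅑)*(-8) + 1)²) = 91 - √(64 + (4/9 + 1)²) = 91 - √(64 + (13/9)²) = 91 - √(64 + 169/81) = 91 - √(5353/81) = 91 - √5353/9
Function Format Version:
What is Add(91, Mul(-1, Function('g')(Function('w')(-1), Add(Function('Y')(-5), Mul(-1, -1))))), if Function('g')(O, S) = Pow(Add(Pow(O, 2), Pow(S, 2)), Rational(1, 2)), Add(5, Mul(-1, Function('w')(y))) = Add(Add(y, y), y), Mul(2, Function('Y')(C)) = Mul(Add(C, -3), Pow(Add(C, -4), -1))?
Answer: Add(91, Mul(Rational(-1, 9), Pow(5353, Rational(1, 2)))) ≈ 82.871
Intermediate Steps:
Function('Y')(C) = Mul(Rational(1, 2), Pow(Add(-4, C), -1), Add(-3, C)) (Function('Y')(C) = Mul(Rational(1, 2), Mul(Add(C, -3), Pow(Add(C, -4), -1))) = Mul(Rational(1, 2), Mul(Add(-3, C), Pow(Add(-4, C), -1))) = Mul(Rational(1, 2), Mul(Pow(Add(-4, C), -1), Add(-3, C))) = Mul(Rational(1, 2), Pow(Add(-4, C), -1), Add(-3, C)))
Function('w')(y) = Add(5, Mul(-3, y)) (Function('w')(y) = Add(5, Mul(-1, Add(Add(y, y), y))) = Add(5, Mul(-1, Add(Mul(2, y), y))) = Add(5, Mul(-1, Mul(3, y))) = Add(5, Mul(-3, y)))
Add(91, Mul(-1, Function('g')(Function('w')(-1), Add(Function('Y')(-5), Mul(-1, -1))))) = Add(91, Mul(-1, Pow(Add(Pow(Add(5, Mul(-3, -1)), 2), Pow(Add(Mul(Rational(1, 2), Pow(Add(-4, -5), -1), Add(-3, -5)), Mul(-1, -1)), 2)), Rational(1, 2)))) = Add(91, Mul(-1, Pow(Add(Pow(Add(5, 3), 2), Pow(Add(Mul(Rational(1, 2), Pow(-9, -1), -8), 1), 2)), Rational(1, 2)))) = Add(91, Mul(-1, Pow(Add(Pow(8, 2), Pow(Add(Mul(Rational(1, 2), Rational(-1, 9), -8), 1), 2)), Rational(1, 2)))) = Add(91, Mul(-1, Pow(Add(64, Pow(Add(Rational(4, 9), 1), 2)), Rational(1, 2)))) = Add(91, Mul(-1, Pow(Add(64, Pow(Rational(13, 9), 2)), Rational(1, 2)))) = Add(91, Mul(-1, Pow(Add(64, Rational(169, 81)), Rational(1, 2)))) = Add(91, Mul(-1, Pow(Rational(5353, 81), Rational(1, 2)))) = Add(91, Mul(-1, Mul(Rational(1, 9), Pow(5353, Rational(1, 2))))) = Add(91, Mul(Rational(-1, 9), Pow(5353, Rational(1, 2))))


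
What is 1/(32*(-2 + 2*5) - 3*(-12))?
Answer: 1/292 ≈ 0.0034247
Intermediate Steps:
1/(32*(-2 + 2*5) - 3*(-12)) = 1/(32*(-2 + 10) + 36) = 1/(32*8 + 36) = 1/(256 + 36) = 1/292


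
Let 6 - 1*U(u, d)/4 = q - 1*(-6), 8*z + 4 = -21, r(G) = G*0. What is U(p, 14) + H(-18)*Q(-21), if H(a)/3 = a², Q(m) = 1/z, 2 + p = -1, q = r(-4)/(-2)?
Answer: -7776/25 ≈ -311.04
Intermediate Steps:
r(G) = 0
q = 0 (q = 0/(-2) = 0*(-½) = 0)
p = -3 (p = -2 - 1 = -3)
z = -25/8 (z = -½ + (⅛)*(-21) = -½ - 21/8 = -25/8 ≈ -3.1250)
U(u, d) = 0 (U(u, d) = 24 - 4*(0 - 1*(-6)) = 24 - 4*(0 + 6) = 24 - 4*6 = 24 - 24 = 0)
Q(m) = -8/25 (Q(m) = 1/(-25/8) = -8/25)
H(a) = 3*a²
U(p, 14) + H(-18)*Q(-21) = 0 + (3*(-18)²)*(-8/25) = 0 + (3*324)*(-8/25) = 0 + 972*(-8/25) = 0 - 7776/25 = -7776/25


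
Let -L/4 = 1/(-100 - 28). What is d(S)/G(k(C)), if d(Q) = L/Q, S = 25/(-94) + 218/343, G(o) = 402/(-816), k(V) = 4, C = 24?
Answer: -16121/93934 ≈ -0.17162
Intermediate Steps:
G(o) = -67/136 (G(o) = 402*(-1/816) = -67/136)
L = 1/32 (L = -4/(-100 - 28) = -4/(-128) = -4*(-1/128) = 1/32 ≈ 0.031250)
S = 11917/32242 (S = 25*(-1/94) + 218*(1/343) = -25/94 + 218/343 = 11917/32242 ≈ 0.36961)
d(Q) = 1/(32*Q)
d(S)/G(k(C)) = (1/(32*(11917/32242)))/(-67/136) = ((1/32)*(32242/11917))*(-136/67) = (16121/190672)*(-136/67) = -16121/93934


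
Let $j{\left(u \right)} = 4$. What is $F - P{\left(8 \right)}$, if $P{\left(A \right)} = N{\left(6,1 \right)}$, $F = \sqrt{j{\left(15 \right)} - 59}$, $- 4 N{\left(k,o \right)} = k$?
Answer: $\frac{3}{2} + i \sqrt{55} \approx 1.5 + 7.4162 i$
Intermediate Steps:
$N{\left(k,o \right)} = - \frac{k}{4}$
$F = i \sqrt{55}$ ($F = \sqrt{4 - 59} = \sqrt{-55} = i \sqrt{55} \approx 7.4162 i$)
$P{\left(A \right)} = - \frac{3}{2}$ ($P{\left(A \right)} = \left(- \frac{1}{4}\right) 6 = - \frac{3}{2}$)
$F - P{\left(8 \right)} = i \sqrt{55} - - \frac{3}{2} = i \sqrt{55} + \frac{3}{2} = \frac{3}{2} + i \sqrt{55}$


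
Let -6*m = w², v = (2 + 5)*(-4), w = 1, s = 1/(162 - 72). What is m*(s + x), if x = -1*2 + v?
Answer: 2699/540 ≈ 4.9981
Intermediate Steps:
s = 1/90 ≈ 0.011111
v = -28 (v = 7*(-4) = -28)
m = -⅙ (m = -⅙*1² = -⅙*1 = -⅙ ≈ -0.16667)
x = -30 (x = -1*2 - 28 = -2 - 28 = -30)
m*(s + x) = -(1/90 - 30)/6 = -⅙*(-2699/90) = 2699/540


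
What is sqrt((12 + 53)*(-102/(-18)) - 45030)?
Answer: I*sqrt(401955)/3 ≈ 211.33*I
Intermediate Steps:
sqrt((12 + 53)*(-102/(-18)) - 45030) = sqrt(65*(-102*(-1/18)) - 45030) = sqrt(65*(17/3) - 45030) = sqrt(1105/3 - 45030) = sqrt(-133985/3) = I*sqrt(401955)/3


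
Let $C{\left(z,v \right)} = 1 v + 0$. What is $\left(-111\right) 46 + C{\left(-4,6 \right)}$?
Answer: $-5100$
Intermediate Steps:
$C{\left(z,v \right)} = v$ ($C{\left(z,v \right)} = v + 0 = v$)
$\left(-111\right) 46 + C{\left(-4,6 \right)} = \left(-111\right) 46 + 6 = -5106 + 6 = -5100$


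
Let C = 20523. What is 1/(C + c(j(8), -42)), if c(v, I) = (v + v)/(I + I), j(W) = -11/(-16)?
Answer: 672/13791445 ≈ 4.8726e-5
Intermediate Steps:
j(W) = 11/16 (j(W) = -11*(-1/16) = 11/16)
c(v, I) = v/I (c(v, I) = (2*v)/((2*I)) = (2*v)*(1/(2*I)) = v/I)
1/(C + c(j(8), -42)) = 1/(20523 + (11/16)/(-42)) = 1/(20523 + (11/16)*(-1/42)) = 1/(20523 - 11/672) = 1/(13791445/672) = 672/13791445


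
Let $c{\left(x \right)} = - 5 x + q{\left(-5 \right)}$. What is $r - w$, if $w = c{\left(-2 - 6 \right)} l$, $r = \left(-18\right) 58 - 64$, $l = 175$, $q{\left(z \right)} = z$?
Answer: $-7233$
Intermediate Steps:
$c{\left(x \right)} = -5 - 5 x$ ($c{\left(x \right)} = - 5 x - 5 = -5 - 5 x$)
$r = -1108$ ($r = -1044 - 64 = -1108$)
$w = 6125$ ($w = \left(-5 - 5 \left(-2 - 6\right)\right) 175 = \left(-5 - -40\right) 175 = \left(-5 + 40\right) 175 = 35 \cdot 175 = 6125$)
$r - w = -1108 - 6125 = -7233$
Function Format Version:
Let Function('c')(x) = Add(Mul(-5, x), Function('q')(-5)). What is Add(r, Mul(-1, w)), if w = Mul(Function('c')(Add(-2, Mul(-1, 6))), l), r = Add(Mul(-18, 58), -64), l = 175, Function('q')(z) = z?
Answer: -7233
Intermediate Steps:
Function('c')(x) = Add(-5, Mul(-5, x)) (Function('c')(x) = Add(Mul(-5, x), -5) = Add(-5, Mul(-5, x)))
r = -1108 (r = Add(-1044, -64) = -1108)
w = 6125 (w = Mul(Add(-5, Mul(-5, Add(-2, Mul(-1, 6)))), 175) = Mul(Add(-5, Mul(-5, Add(-2, -6))), 175) = Mul(Add(-5, Mul(-5, -8)), 175) = Mul(Add(-5, 40), 175) = Mul(35, 175) = 6125)
Add(r, Mul(-1, w)) = Add(-1108, Mul(-1, 6125)) = Add(-1108, -6125) = -7233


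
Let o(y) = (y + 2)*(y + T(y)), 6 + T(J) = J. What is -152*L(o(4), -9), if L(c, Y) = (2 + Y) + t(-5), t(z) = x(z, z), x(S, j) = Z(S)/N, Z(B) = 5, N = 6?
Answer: 2812/3 ≈ 937.33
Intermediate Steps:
T(J) = -6 + J
x(S, j) = ⅚ (x(S, j) = 5/6 = 5*(⅙) = ⅚)
t(z) = ⅚
o(y) = (-6 + 2*y)*(2 + y) (o(y) = (y + 2)*(y + (-6 + y)) = (2 + y)*(-6 + 2*y) = (-6 + 2*y)*(2 + y))
L(c, Y) = 17/6 + Y (L(c, Y) = (2 + Y) + ⅚ = 17/6 + Y)
-152*L(o(4), -9) = -152*(17/6 - 9) = -152*(-37/6) = 2812/3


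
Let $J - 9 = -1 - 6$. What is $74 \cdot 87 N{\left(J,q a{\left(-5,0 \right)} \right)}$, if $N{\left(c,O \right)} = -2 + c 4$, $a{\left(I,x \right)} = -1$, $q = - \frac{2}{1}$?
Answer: $38628$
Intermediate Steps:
$q = -2$ ($q = \left(-2\right) 1 = -2$)
$J = 2$ ($J = 9 - 7 = 2$)
$N{\left(c,O \right)} = -2 + 4 c$
$74 \cdot 87 N{\left(J,q a{\left(-5,0 \right)} \right)} = 74 \cdot 87 \left(-2 + 4 \cdot 2\right) = 6438 \left(-2 + 8\right) = 6438 \cdot 6 = 38628$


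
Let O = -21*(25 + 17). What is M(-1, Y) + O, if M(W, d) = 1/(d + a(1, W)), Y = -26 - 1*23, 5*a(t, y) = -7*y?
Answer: -209921/238 ≈ -882.02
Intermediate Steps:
a(t, y) = -7*y/5 (a(t, y) = (-7*y)/5 = -7*y/5)
Y = -49 (Y = -26 - 23 = -49)
O = -882 (O = -21*42 = -882)
M(W, d) = 1/(d - 7*W/5)
M(-1, Y) + O = 5/(-7*(-1) + 5*(-49)) - 882 = 5/(7 - 245) - 882 = 5/(-238) - 882 = 5*(-1/238) - 882 = -5/238 - 882 = -209921/238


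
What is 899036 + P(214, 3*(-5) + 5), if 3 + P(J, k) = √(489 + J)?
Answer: 899033 + √703 ≈ 8.9906e+5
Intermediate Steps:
P(J, k) = -3 + √(489 + J)
899036 + P(214, 3*(-5) + 5) = 899036 + (-3 + √(489 + 214)) = 899036 + (-3 + √703) = 899033 + √703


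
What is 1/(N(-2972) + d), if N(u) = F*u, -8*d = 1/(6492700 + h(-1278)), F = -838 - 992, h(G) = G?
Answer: 51931376/282442290533759 ≈ 1.8387e-7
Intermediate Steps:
F = -1830
d = -1/51931376 (d = -1/(8*(6492700 - 1278)) = -⅛/6491422 = -⅛*1/6491422 = -1/51931376 ≈ -1.9256e-8)
N(u) = -1830*u
1/(N(-2972) + d) = 1/(-1830*(-2972) - 1/51931376) = 1/(5438760 - 1/51931376) = 1/(282442290533759/51931376) = 51931376/282442290533759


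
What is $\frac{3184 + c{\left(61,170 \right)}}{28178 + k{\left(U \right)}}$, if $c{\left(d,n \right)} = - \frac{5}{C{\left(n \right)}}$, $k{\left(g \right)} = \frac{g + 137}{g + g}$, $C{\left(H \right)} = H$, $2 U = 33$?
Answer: $\frac{714483}{6324187} \approx 0.11298$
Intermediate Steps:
$U = \frac{33}{2}$ ($U = \frac{1}{2} \cdot 33 = \frac{33}{2} \approx 16.5$)
$k{\left(g \right)} = \frac{137 + g}{2 g}$
$c{\left(d,n \right)} = - \frac{5}{n}$
$\frac{3184 + c{\left(61,170 \right)}}{28178 + k{\left(U \right)}} = \frac{3184 - \frac{5}{170}}{28178 + \frac{137 + \frac{33}{2}}{2 \cdot \frac{33}{2}}} = \frac{3184 - \frac{1}{34}}{28178 + \frac{1}{2} \cdot \frac{2}{33} \cdot \frac{307}{2}} = \frac{3184 - \frac{1}{34}}{28178 + \frac{307}{66}} = \frac{108255}{34 \cdot \frac{1860055}{66}} = \frac{108255}{34} \cdot \frac{66}{1860055} = \frac{714483}{6324187}$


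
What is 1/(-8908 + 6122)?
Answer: -1/2786 ≈ -0.00035894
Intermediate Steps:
1/(-8908 + 6122) = 1/(-2786) = -1/2786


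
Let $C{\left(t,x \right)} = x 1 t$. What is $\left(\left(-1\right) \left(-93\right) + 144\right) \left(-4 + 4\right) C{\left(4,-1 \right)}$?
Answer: $0$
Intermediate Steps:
$C{\left(t,x \right)} = t x$ ($C{\left(t,x \right)} = x t = t x$)
$\left(\left(-1\right) \left(-93\right) + 144\right) \left(-4 + 4\right) C{\left(4,-1 \right)} = \left(\left(-1\right) \left(-93\right) + 144\right) \left(-4 + 4\right) 4 \left(-1\right) = \left(93 + 144\right) 0 \left(-4\right) = 237 \cdot 0 = 0$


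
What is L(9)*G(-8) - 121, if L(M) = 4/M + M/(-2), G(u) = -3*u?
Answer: -655/3 ≈ -218.33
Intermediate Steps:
L(M) = 4/M - M/2 (L(M) = 4/M + M*(-½) = 4/M - M/2)
L(9)*G(-8) - 121 = (4/9 - ½*9)*(-3*(-8)) - 121 = (4*(⅑) - 9/2)*24 - 121 = (4/9 - 9/2)*24 - 121 = -73/18*24 - 121 = -292/3 - 121 = -655/3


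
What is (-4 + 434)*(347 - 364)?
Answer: -7310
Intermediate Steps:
(-4 + 434)*(347 - 364) = 430*(-17) = -7310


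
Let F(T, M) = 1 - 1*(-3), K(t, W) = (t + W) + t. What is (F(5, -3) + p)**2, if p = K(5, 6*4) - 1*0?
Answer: 1444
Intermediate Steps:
K(t, W) = W + 2*t (K(t, W) = (W + t) + t = W + 2*t)
p = 34 (p = (6*4 + 2*5) - 1*0 = (24 + 10) + 0 = 34 + 0 = 34)
F(T, M) = 4 (F(T, M) = 1 + 3 = 4)
(F(5, -3) + p)**2 = (4 + 34)**2 = 38**2 = 1444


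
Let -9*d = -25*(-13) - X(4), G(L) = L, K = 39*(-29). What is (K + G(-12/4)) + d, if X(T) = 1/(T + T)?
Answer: -84247/72 ≈ -1170.1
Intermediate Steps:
K = -1131
X(T) = 1/(2*T)
d = -2599/72 (d = -(-25*(-13) - 1/(2*4))/9 = -(325 - 1/(2*4))/9 = -(325 - 1*1/8)/9 = -(325 - 1/8)/9 = -1/9*2599/8 = -2599/72 ≈ -36.097)
(K + G(-12/4)) + d = (-1131 - 12/4) - 2599/72 = (-1131 - 12*1/4) - 2599/72 = (-1131 - 3) - 2599/72 = -1134 - 2599/72 = -84247/72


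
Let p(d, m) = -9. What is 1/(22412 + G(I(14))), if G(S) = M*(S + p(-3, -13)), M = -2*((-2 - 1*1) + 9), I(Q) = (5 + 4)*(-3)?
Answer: 1/22844 ≈ 4.3775e-5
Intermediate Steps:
I(Q) = -27 (I(Q) = 9*(-3) = -27)
M = -12 (M = -2*((-2 - 1) + 9) = -2*(-3 + 9) = -2*6 = -12)
G(S) = 108 - 12*S (G(S) = -12*(S - 9) = -12*(-9 + S) = 108 - 12*S)
1/(22412 + G(I(14))) = 1/(22412 + (108 - 12*(-27))) = 1/(22412 + (108 + 324)) = 1/(22412 + 432) = 1/22844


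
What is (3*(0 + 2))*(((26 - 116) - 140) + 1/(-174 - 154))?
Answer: -226323/164 ≈ -1380.0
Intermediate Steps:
(3*(0 + 2))*(((26 - 116) - 140) + 1/(-174 - 154)) = (3*2)*((-90 - 140) + 1/(-328)) = 6*(-230 - 1/328) = 6*(-75441/328) = -226323/164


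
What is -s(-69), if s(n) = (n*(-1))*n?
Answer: 4761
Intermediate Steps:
s(n) = -n**2 (s(n) = (-n)*n = -n**2)
-s(-69) = -(-1)*(-69)**2 = -(-1)*4761 = -1*(-4761) = 4761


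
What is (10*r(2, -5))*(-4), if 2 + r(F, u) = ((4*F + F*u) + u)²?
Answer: -1880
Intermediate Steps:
r(F, u) = -2 + (u + 4*F + F*u)² (r(F, u) = -2 + ((4*F + F*u) + u)² = -2 + (u + 4*F + F*u)²)
(10*r(2, -5))*(-4) = (10*(-2 + (-5 + 4*2 + 2*(-5))²))*(-4) = (10*(-2 + (-5 + 8 - 10)²))*(-4) = (10*(-2 + (-7)²))*(-4) = (10*(-2 + 49))*(-4) = (10*47)*(-4) = 470*(-4) = -1880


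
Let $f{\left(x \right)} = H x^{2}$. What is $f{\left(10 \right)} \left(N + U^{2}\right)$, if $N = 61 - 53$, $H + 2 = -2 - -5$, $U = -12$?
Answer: $15200$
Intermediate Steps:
$H = 1$ ($H = -2 - -3 = -2 + \left(-2 + 5\right) = -2 + 3 = 1$)
$N = 8$ ($N = 61 - 53 = 8$)
$f{\left(x \right)} = x^{2}$ ($f{\left(x \right)} = 1 x^{2} = x^{2}$)
$f{\left(10 \right)} \left(N + U^{2}\right) = 10^{2} \left(8 + \left(-12\right)^{2}\right) = 100 \left(8 + 144\right) = 100 \cdot 152 = 15200$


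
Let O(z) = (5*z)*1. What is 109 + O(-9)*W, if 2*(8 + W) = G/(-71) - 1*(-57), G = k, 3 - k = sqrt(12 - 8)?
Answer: -57736/71 ≈ -813.18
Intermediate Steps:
k = 1 (k = 3 - sqrt(12 - 8) = 3 - sqrt(4) = 3 - 1*2 = 3 - 2 = 1)
G = 1
O(z) = 5*z
W = 1455/71 (W = -8 + (1/(-71) - 1*(-57))/2 = -8 + (1*(-1/71) + 57)/2 = -8 + (-1/71 + 57)/2 = -8 + (1/2)*(4046/71) = -8 + 2023/71 = 1455/71 ≈ 20.493)
109 + O(-9)*W = 109 + (5*(-9))*(1455/71) = 109 - 45*1455/71 = 109 - 65475/71 = -57736/71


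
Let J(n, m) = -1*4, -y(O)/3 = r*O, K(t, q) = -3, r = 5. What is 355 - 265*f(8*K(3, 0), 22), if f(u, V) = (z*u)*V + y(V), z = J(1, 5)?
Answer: -471875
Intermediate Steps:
y(O) = -15*O
J(n, m) = -4
z = -4
f(u, V) = -15*V - 4*V*u (f(u, V) = (-4*u)*V - 15*V = -4*V*u - 15*V = -15*V - 4*V*u)
355 - 265*f(8*K(3, 0), 22) = 355 - 5830*(-15 - 32*(-3)) = 355 - 5830*(-15 - 4*(-24)) = 355 - 5830*(-15 + 96) = 355 - 5830*81 = 355 - 265*1782 = 355 - 472230 = -471875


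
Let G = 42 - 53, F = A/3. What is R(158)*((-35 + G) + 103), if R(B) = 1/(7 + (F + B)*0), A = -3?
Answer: 57/7 ≈ 8.1429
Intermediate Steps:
F = -1 (F = -3/3 = -3*⅓ = -1)
G = -11
R(B) = ⅐ (R(B) = 1/(7 + (-1 + B)*0) = 1/(7 + 0) = 1/7 = ⅐)
R(158)*((-35 + G) + 103) = ((-35 - 11) + 103)/7 = (-46 + 103)/7 = (⅐)*57 = 57/7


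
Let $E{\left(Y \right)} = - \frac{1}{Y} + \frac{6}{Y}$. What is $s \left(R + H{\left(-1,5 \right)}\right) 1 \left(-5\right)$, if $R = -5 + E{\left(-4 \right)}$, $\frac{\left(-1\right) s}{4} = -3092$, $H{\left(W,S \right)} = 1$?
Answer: $324660$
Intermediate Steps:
$E{\left(Y \right)} = \frac{5}{Y}$
$s = 12368$ ($s = \left(-4\right) \left(-3092\right) = 12368$)
$R = - \frac{25}{4}$ ($R = -5 + \frac{5}{-4} = -5 + 5 \left(- \frac{1}{4}\right) = -5 - \frac{5}{4} = - \frac{25}{4} \approx -6.25$)
$s \left(R + H{\left(-1,5 \right)}\right) 1 \left(-5\right) = 12368 \left(- \frac{25}{4} + 1\right) 1 \left(-5\right) = 12368 \left(- \frac{21}{4}\right) 1 \left(-5\right) = 12368 \left(\left(- \frac{21}{4}\right) \left(-5\right)\right) = 12368 \cdot \frac{105}{4} = 324660$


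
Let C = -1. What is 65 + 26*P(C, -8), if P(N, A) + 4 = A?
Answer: -247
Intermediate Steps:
P(N, A) = -4 + A
65 + 26*P(C, -8) = 65 + 26*(-4 - 8) = 65 + 26*(-12) = 65 - 312 = -247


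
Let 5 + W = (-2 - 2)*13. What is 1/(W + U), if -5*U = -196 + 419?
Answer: -5/508 ≈ -0.0098425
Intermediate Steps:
U = -223/5 (U = -(-196 + 419)/5 = -⅕*223 = -223/5 ≈ -44.600)
W = -57 (W = -5 + (-2 - 2)*13 = -5 - 4*13 = -5 - 52 = -57)
1/(W + U) = 1/(-57 - 223/5) = 1/(-508/5) = -5/508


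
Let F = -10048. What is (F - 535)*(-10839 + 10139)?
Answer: 7408100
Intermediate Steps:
(F - 535)*(-10839 + 10139) = (-10048 - 535)*(-10839 + 10139) = -10583*(-700) = 7408100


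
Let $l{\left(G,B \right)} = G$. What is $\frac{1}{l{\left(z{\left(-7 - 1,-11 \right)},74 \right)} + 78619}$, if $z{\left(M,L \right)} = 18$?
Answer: $\frac{1}{78637} \approx 1.2717 \cdot 10^{-5}$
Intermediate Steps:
$\frac{1}{l{\left(z{\left(-7 - 1,-11 \right)},74 \right)} + 78619} = \frac{1}{18 + 78619} = \frac{1}{78637}$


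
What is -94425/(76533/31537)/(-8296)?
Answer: 16272575/3469496 ≈ 4.6902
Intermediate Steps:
-94425/(76533/31537)/(-8296) = -94425/(76533*(1/31537))*(-1/8296) = -94425/76533/31537*(-1/8296) = -94425*31537/76533*(-1/8296) = -992627075/25511*(-1/8296) = 16272575/3469496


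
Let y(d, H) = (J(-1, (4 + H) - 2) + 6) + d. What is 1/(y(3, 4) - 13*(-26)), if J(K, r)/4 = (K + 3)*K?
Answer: 1/339 ≈ 0.0029499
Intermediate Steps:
J(K, r) = 4*K*(3 + K) (J(K, r) = 4*((K + 3)*K) = 4*((3 + K)*K) = 4*(K*(3 + K)) = 4*K*(3 + K))
y(d, H) = -2 + d (y(d, H) = (4*(-1)*(3 - 1) + 6) + d = (4*(-1)*2 + 6) + d = (-8 + 6) + d = -2 + d)
1/(y(3, 4) - 13*(-26)) = 1/((-2 + 3) - 13*(-26)) = 1/(1 + 338) = 1/339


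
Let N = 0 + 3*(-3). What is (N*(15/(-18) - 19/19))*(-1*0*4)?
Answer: 0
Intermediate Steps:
N = -9 (N = 0 - 9 = -9)
(N*(15/(-18) - 19/19))*(-1*0*4) = (-9*(15/(-18) - 19/19))*(-1*0*4) = (-9*(15*(-1/18) - 19*1/19))*(0*4) = -9*(-5/6 - 1)*0 = -9*(-11/6)*0 = (33/2)*0 = 0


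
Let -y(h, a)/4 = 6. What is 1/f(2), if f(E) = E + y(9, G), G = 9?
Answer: -1/22 ≈ -0.045455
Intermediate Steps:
y(h, a) = -24 (y(h, a) = -4*6 = -24)
f(E) = -24 + E (f(E) = E - 24 = -24 + E)
1/f(2) = 1/(-24 + 2) = 1/(-22) = -1/22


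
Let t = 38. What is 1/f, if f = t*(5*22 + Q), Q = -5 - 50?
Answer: 1/2090 ≈ 0.00047847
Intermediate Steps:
Q = -55
f = 2090 (f = 38*(5*22 - 55) = 38*(110 - 55) = 38*55 = 2090)
1/f = 1/2090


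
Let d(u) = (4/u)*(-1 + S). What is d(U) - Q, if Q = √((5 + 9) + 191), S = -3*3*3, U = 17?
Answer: -112/17 - √205 ≈ -20.906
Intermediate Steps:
S = -27 (S = -9*3 = -27)
Q = √205 (Q = √(14 + 191) = √205 ≈ 14.318)
d(u) = -112/u (d(u) = (4/u)*(-1 - 27) = (4/u)*(-28) = -112/u)
d(U) - Q = -112/17 - √205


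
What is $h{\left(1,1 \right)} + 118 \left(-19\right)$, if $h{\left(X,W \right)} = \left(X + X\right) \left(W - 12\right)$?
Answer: $-2264$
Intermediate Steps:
$h{\left(X,W \right)} = 2 X \left(-12 + W\right)$
$h{\left(1,1 \right)} + 118 \left(-19\right) = 2 \cdot 1 \left(-12 + 1\right) + 118 \left(-19\right) = 2 \cdot 1 \left(-11\right) - 2242 = -22 - 2242 = -2264$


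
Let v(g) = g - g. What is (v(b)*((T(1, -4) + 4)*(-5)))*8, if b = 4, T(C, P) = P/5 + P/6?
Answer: 0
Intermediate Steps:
T(C, P) = 11*P/30 (T(C, P) = P*(1/5) + P*(1/6) = P/5 + P/6 = 11*P/30)
v(g) = 0
(v(b)*((T(1, -4) + 4)*(-5)))*8 = (0*(((11/30)*(-4) + 4)*(-5)))*8 = (0*((-22/15 + 4)*(-5)))*8 = (0*((38/15)*(-5)))*8 = (0*(-38/3))*8 = 0*8 = 0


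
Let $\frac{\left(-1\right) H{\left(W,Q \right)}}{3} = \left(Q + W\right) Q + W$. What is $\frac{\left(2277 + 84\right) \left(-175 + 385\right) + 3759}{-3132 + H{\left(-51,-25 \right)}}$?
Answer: $- \frac{166523}{2893} \approx -57.561$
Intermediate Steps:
$H{\left(W,Q \right)} = - 3 W - 3 Q \left(Q + W\right)$ ($H{\left(W,Q \right)} = - 3 \left(\left(Q + W\right) Q + W\right) = - 3 \left(Q \left(Q + W\right) + W\right) = - 3 \left(W + Q \left(Q + W\right)\right) = - 3 W - 3 Q \left(Q + W\right)$)
$\frac{\left(2277 + 84\right) \left(-175 + 385\right) + 3759}{-3132 + H{\left(-51,-25 \right)}} = \frac{\left(2277 + 84\right) \left(-175 + 385\right) + 3759}{-3132 - \left(-153 + 1875 + 3825\right)} = \frac{2361 \cdot 210 + 3759}{-3132 - 5547} = \frac{495810 + 3759}{-3132 - 5547} = \frac{499569}{-3132 - 5547} = \frac{499569}{-8679} = 499569 \left(- \frac{1}{8679}\right) = - \frac{166523}{2893}$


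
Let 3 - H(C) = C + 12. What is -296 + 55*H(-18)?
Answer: 199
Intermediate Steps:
H(C) = -9 - C (H(C) = 3 - (C + 12) = 3 - (12 + C) = 3 + (-12 - C) = -9 - C)
-296 + 55*H(-18) = -296 + 55*(-9 - 1*(-18)) = -296 + 55*(-9 + 18) = -296 + 55*9 = -296 + 495 = 199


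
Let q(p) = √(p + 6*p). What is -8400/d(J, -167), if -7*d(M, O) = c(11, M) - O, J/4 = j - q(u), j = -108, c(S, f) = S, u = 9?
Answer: 29400/89 ≈ 330.34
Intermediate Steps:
q(p) = √7*√p (q(p) = √(7*p) = √7*√p)
J = -432 - 12*√7 (J = 4*(-108 - √7*√9) = 4*(-108 - √7*3) = 4*(-108 - 3*√7) = -432 - 12*√7 ≈ -463.75)
d(M, O) = -11/7 + O/7 (d(M, O) = -(11 - O)/7 = -11/7 + O/7)
-8400/d(J, -167) = -8400/(-11/7 + (⅐)*(-167)) = -8400/(-11/7 - 167/7) = -8400/(-178/7) = -8400*(-7/178) = 29400/89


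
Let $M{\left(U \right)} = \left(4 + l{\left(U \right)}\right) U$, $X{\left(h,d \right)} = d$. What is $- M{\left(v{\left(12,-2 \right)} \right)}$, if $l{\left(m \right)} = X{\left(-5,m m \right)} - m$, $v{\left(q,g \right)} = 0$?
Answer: $0$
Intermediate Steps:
$l{\left(m \right)} = m^{2} - m$ ($l{\left(m \right)} = m m - m = m^{2} - m$)
$M{\left(U \right)} = U \left(4 + U \left(-1 + U\right)\right)$ ($M{\left(U \right)} = \left(4 + U \left(-1 + U\right)\right) U = U \left(4 + U \left(-1 + U\right)\right)$)
$- M{\left(v{\left(12,-2 \right)} \right)} = - 0 \left(4 + 0^{2} - 0\right) = - 0 \left(4 + 0 + 0\right) = - 0 \cdot 4 = \left(-1\right) 0 = 0$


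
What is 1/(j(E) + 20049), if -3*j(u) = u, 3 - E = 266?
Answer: 3/60410 ≈ 4.9661e-5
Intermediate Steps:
E = -263 (E = 3 - 1*266 = 3 - 266 = -263)
j(u) = -u/3
1/(j(E) + 20049) = 1/(-⅓*(-263) + 20049) = 1/(263/3 + 20049) = 1/(60410/3) = 3/60410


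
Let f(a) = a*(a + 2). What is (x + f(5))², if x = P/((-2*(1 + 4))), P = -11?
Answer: 130321/100 ≈ 1303.2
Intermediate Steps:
f(a) = a*(2 + a)
x = 11/10 (x = -11*(-1/(2*(1 + 4))) = -11/((-2*5)) = -11/(-10) = -11*(-⅒) = 11/10 ≈ 1.1000)
(x + f(5))² = (11/10 + 5*(2 + 5))² = (11/10 + 5*7)² = (11/10 + 35)² = (361/10)² = 130321/100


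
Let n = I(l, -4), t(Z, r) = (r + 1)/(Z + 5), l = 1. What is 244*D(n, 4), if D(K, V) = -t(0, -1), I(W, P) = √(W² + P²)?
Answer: 0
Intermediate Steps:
t(Z, r) = (1 + r)/(5 + Z)
I(W, P) = √(P² + W²)
n = √17 (n = √((-4)² + 1²) = √(16 + 1) = √17 ≈ 4.1231)
D(K, V) = 0 (D(K, V) = -(1 - 1)/(5 + 0) = -0/5 = -1*0 = 0)
244*D(n, 4) = 244*0 = 0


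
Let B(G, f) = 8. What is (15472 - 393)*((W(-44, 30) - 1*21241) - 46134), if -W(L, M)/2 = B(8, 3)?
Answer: -1016188889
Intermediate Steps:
W(L, M) = -16 (W(L, M) = -2*8 = -16)
(15472 - 393)*((W(-44, 30) - 1*21241) - 46134) = (15472 - 393)*((-16 - 1*21241) - 46134) = 15079*((-16 - 21241) - 46134) = 15079*(-21257 - 46134) = 15079*(-67391) = -1016188889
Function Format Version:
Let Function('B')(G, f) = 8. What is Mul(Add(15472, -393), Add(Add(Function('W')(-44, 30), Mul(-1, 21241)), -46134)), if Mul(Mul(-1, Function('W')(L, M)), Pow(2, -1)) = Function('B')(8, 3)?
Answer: -1016188889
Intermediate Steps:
Function('W')(L, M) = -16 (Function('W')(L, M) = Mul(-2, 8) = -16)
Mul(Add(15472, -393), Add(Add(Function('W')(-44, 30), Mul(-1, 21241)), -46134)) = Mul(Add(15472, -393), Add(Add(-16, Mul(-1, 21241)), -46134)) = Mul(15079, Add(Add(-16, -21241), -46134)) = Mul(15079, Add(-21257, -46134)) = Mul(15079, -67391) = -1016188889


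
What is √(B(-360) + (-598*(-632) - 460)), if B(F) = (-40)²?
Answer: 2*√94769 ≈ 615.69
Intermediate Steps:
B(F) = 1600
√(B(-360) + (-598*(-632) - 460)) = √(1600 + (-598*(-632) - 460)) = √(1600 + (377936 - 460)) = √(1600 + 377476) = √379076 = 2*√94769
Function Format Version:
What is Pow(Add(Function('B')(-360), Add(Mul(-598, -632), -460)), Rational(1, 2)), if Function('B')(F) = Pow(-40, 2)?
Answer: Mul(2, Pow(94769, Rational(1, 2))) ≈ 615.69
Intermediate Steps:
Function('B')(F) = 1600
Pow(Add(Function('B')(-360), Add(Mul(-598, -632), -460)), Rational(1, 2)) = Pow(Add(1600, Add(Mul(-598, -632), -460)), Rational(1, 2)) = Pow(Add(1600, Add(377936, -460)), Rational(1, 2)) = Pow(Add(1600, 377476), Rational(1, 2)) = Pow(379076, Rational(1, 2)) = Mul(2, Pow(94769, Rational(1, 2)))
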